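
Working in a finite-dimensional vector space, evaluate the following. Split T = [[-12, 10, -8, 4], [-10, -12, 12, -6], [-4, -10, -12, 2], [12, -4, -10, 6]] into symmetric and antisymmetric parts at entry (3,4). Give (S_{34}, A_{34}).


T_{34} = 2
T_{43} = -10
S_{34} = (2 + -10)/2 = -8/2 = -4
A_{34} = (2 - -10)/2 = 12/2 = 6
Check: S + A = -4 + 6 = 2 = T_{34}.

(-4, 6)


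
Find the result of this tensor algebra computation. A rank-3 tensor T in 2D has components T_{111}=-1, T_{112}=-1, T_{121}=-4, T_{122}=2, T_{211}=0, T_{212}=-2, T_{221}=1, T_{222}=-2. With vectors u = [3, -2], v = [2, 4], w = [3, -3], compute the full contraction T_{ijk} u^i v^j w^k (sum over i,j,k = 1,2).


S = sum over i,j,k of T_{ijk} u_i v_j w_k. Expanding all 8 terms:
T_{111}*u_1*v_1*w_1 = -1*3*2*3 = -18  (running total: -18)
T_{112}*u_1*v_1*w_2 = -1*3*2*-3 = 18  (running total: 0)
T_{121}*u_1*v_2*w_1 = -4*3*4*3 = -144  (running total: -144)
T_{122}*u_1*v_2*w_2 = 2*3*4*-3 = -72  (running total: -216)
T_{211}*u_2*v_1*w_1 = 0*-2*2*3 = 0  (running total: -216)
T_{212}*u_2*v_1*w_2 = -2*-2*2*-3 = -24  (running total: -240)
T_{221}*u_2*v_2*w_1 = 1*-2*4*3 = -24  (running total: -264)
T_{222}*u_2*v_2*w_2 = -2*-2*4*-3 = -48  (running total: -312)
S = -312

-312


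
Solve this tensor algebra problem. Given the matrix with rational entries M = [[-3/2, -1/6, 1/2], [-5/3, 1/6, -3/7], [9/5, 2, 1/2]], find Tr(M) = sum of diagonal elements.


The trace is the sum of diagonal entries.
Diagonal: M[1,1] = -3/2, M[2,2] = 1/6, M[3,3] = 1/2
Tr(M) = -3/2 + 1/6 + 1/2
Computing step by step:
After adding M[1,1]: -3/2
After adding M[2,2]: -4/3
After adding M[3,3]: -5/6
Tr(M) = -5/6

-5/6


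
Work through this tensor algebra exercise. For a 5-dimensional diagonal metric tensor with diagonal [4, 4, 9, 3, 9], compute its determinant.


For a diagonal metric, the determinant is the product of diagonal entries.
Diagonal entries: 4, 4, 9, 3, 9
det(g) = 4 * 4 * 9 * 3 * 9 = 3888

3888


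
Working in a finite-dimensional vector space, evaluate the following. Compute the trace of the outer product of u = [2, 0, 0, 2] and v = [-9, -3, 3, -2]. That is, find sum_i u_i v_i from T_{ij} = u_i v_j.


The outer product gives T_{ij} = u_i v_j.
The trace (contraction) is Tr(T) = sum_i T_{ii} = sum_i u_i v_i.
Diagonal entries:
T_{11} = u_1 * v_1 = 2 * -9 = -18
T_{22} = u_2 * v_2 = 0 * -3 = 0
T_{33} = u_3 * v_3 = 0 * 3 = 0
T_{44} = u_4 * v_4 = 2 * -2 = -4
Tr(T) = -18 + 0 + 0 + -4 = -22

-22


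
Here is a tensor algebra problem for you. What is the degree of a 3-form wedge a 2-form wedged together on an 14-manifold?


The degree of a wedge product is the sum of the degrees of the individual forms.
Degrees: 3, 2
Total degree = 3 + 2 = 5

5


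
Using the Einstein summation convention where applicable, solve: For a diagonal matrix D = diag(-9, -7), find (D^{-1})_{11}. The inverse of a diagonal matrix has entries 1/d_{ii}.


For a diagonal matrix, the inverse has entries (D^{-1})_{ii} = 1/d_{ii}.
The diagonal entries are: d_{11} = -9, d_{22} = -7
We need (D^{-1})_{11} = 1/d_{11} = 1/-9 = -1/9

-1/9


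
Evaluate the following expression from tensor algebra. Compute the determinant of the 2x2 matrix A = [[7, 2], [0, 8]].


For a 2x2 matrix [[a, b], [c, d]], det = a*d - b*c.
a = 7, b = 2, c = 0, d = 8
a*d = 7 * 8 = 56
b*c = 2 * 0 = 0
det = 56 - 0 = 56

56


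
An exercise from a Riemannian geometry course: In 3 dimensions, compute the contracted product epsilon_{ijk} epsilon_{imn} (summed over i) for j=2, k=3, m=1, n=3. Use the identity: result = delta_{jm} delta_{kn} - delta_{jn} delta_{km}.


Using the identity: epsilon_{ijk} epsilon_{imn} = delta_{jm} delta_{kn} - delta_{jn} delta_{km}.
delta_{21} = 0
delta_{33} = 1
delta_{23} = 0
delta_{31} = 0
Result = 0 * 1 - 0 * 0 = 0 - 0 = 0

0


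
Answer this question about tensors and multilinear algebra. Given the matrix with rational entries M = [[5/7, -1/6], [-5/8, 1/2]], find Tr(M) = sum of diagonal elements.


The trace is the sum of diagonal entries.
Diagonal: M[1,1] = 5/7, M[2,2] = 1/2
Tr(M) = 5/7 + 1/2
Computing step by step:
After adding M[1,1]: 5/7
After adding M[2,2]: 17/14
Tr(M) = 17/14

17/14


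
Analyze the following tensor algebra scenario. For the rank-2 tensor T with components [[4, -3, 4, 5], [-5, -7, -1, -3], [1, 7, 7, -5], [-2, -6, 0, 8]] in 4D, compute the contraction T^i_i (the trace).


The contraction (trace) of a rank-2 tensor is the sum of its diagonal elements.
Diagonal entries: A[1,1] = 4, A[2,2] = -7, A[3,3] = 7, A[4,4] = 8
Tr(A) = 4 + -7 + 7 + 8 = 12

12


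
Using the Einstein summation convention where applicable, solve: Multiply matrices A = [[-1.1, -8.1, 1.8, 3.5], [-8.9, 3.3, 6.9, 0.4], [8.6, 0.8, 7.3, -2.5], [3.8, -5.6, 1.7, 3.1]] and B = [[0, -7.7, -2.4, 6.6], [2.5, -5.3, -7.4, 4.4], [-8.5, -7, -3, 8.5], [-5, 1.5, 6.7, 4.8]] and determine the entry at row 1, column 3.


(AB)_{ij} = sum_k A_{ik} B_{kj}.
For i=1, j=3:
A_{11} * B_{13} = -1.1 * -2.4 = 2.64
A_{12} * B_{23} = -8.1 * -7.4 = 59.94
A_{13} * B_{33} = 1.8 * -3 = -5.4
A_{14} * B_{43} = 3.5 * 6.7 = 23.45
Sum = 2.64 + 59.94 + -5.4 + 23.45 = 80.63

80.63


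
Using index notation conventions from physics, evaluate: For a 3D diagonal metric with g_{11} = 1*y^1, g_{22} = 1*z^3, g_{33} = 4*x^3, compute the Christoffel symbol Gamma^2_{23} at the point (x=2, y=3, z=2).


For a diagonal metric, Gamma^k_{ij} = (1/2) g^{kk} (dg_{ik}/dx_j + dg_{jk}/dx_i - dg_{ij}/dx_k).
The metric is diagonal, so g_{ab} = 0 for a != b.
At the given point: g_{11} = 3, g_{22} = 8, g_{33} = 32
g^{22} = 1/8
dg_{22}/dx_3 = dg_{22}/dx_3 = 12
dg_{32}/dx_2 = 0 (off-diagonal)
dg_{23}/dx_2 = 0 (off-diagonal)
Numerator = 12 + 0 - 0 = 12
Gamma^2_{23} = 12 / (2 * 8) = 3/4

3/4


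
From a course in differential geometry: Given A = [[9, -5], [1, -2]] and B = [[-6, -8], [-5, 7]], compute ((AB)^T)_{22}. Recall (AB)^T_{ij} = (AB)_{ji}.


(AB)^T_{ij} = (AB)_{ji} = sum_k A_{jk} B_{ki}.
For i=2, j=2 we need (AB)_{22}:
A_{21} * B_{12} = 1 * -8 = -8
A_{22} * B_{22} = -2 * 7 = -14
Sum = -8 + -14 = -22

-22


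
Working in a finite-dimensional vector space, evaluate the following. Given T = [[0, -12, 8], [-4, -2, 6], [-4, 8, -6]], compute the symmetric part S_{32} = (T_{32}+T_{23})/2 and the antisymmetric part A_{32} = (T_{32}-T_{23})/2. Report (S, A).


T_{32} = 8
T_{23} = 6
S_{32} = (8 + 6)/2 = 14/2 = 7
A_{32} = (8 - 6)/2 = 2/2 = 1
Check: S + A = 7 + 1 = 8 = T_{32}.

(7, 1)


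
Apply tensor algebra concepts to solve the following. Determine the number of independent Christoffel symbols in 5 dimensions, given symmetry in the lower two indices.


Christoffel symbols Gamma^k_{ij} are symmetric in i,j, so there are d * d(d+1)/2 independent symbols.
d = 5
d(d+1)/2 = 5 * 6 / 2 = 15
Total = 5 * 15 = 75

75


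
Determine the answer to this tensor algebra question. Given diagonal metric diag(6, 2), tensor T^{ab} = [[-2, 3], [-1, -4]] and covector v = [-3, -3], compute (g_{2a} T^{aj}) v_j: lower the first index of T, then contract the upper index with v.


Step 1: lower the first index. For a diagonal metric, g_{ia} T^{aj} = g_{ii} T^{ij} (no sum on i).
g_{22} = 2
S_2{}^1 = 2 * T^{21} = 2 * -1 = -2
S_2{}^2 = 2 * T^{22} = 2 * -4 = -8
Step 2: contract S_2{}^j with v_j.
S_2{}^1 * v_1 = -2 * -3 = 6
S_2{}^2 * v_2 = -8 * -3 = 24
Result = 6 + 24 = 30

30


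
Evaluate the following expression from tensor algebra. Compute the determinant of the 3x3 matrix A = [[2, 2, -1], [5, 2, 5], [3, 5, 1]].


Expanding along the first row, det(A) = a11*M_11 - a12*M_12 + a13*M_13, where M_1j is the (1,j) minor.
Minor M_11 = 2*1 - 5*5 = -23
Minor M_12 = 5*1 - 5*3 = -10
Minor M_13 = 5*5 - 2*3 = 19
det = 2*(-23) - 2*(-10) + -1*(19)
    = -46 - -20 + -19
    = -45

-45


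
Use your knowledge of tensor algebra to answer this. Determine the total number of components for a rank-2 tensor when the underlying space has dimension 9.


The number of components of a rank-r tensor in d dimensions is d^r.
Here d = 9 and r = 2.
9^2 = 81

81


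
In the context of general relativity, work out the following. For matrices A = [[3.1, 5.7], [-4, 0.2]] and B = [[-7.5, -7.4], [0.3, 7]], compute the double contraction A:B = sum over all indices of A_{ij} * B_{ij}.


A:B = sum over all i,j of A_{ij} * B_{ij}.
Row 1: 3.1*-7.5=-23.25, 5.7*-7.4=-42.18 => row sum = -65.43
Row 2: -4*0.3=-1.2, 0.2*7=1.4 => row sum = 0.2
Total = -65.43 + 0.2 = -65.23

-65.23


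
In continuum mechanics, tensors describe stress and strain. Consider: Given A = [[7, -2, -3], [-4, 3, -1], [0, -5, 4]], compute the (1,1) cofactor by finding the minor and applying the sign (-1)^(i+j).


To find cofactor C_{11}, delete row 1 and column 1.
The resulting 2x2 submatrix is: [[3, -1], [-5, 4]]
Minor M_{11} = 3*4 - -1*-5
  = 12 - 5 = 7
Sign = (-1)^(1+1) = (-1)^2 = 1
Cofactor C_{11} = 1 * 7 = 7

7


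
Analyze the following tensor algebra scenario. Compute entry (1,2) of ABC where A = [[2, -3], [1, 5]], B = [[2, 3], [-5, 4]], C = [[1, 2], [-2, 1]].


(ABC)_{12} = sum_m (AB)_{1m} C_{m2}. First compute row 1 of AB.
(AB)_{11} = 2*2 + -3*-5 = 19
(AB)_{12} = 2*3 + -3*4 = -6
Now contract with column 2 of C:
(AB)_{11} * C_{12} = 19 * 2 = 38
(AB)_{12} * C_{22} = -6 * 1 = -6
(ABC)_{12} = 38 + -6 = 32

32


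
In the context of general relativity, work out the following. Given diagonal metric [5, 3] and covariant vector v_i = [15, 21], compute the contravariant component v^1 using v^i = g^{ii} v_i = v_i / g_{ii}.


To raise an index with a diagonal metric: v^i = v_i / g_{ii}.
For index 1: v_1 = 15, g_{11} = 5
v^1 = 15 / 5 = 3

3


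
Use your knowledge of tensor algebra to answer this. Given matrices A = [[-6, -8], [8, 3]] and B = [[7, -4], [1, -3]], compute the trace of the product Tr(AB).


Tr(AB) = sum_i (AB)_{ii} where (AB)_{ii} = sum_k A_{ik} B_{ki}.
(AB)_{11} = -6*7 + -8*1 = -50
(AB)_{22} = 8*-4 + 3*-3 = -41
Tr(AB) = -50 + -41 = -91

-91


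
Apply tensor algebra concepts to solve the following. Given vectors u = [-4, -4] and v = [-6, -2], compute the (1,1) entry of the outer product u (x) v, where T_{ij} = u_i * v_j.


The outer product entry T_{ij} = u_i * v_j.
We need i=1, j=1.
u_1 = -4, v_1 = -6
T_{1,1} = -4 * -6 = 24

24


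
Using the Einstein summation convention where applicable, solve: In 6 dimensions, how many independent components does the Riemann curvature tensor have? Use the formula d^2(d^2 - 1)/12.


The Riemann tensor in d dimensions has d^2(d^2 - 1)/12 independent components.
d = 6, so d^2 = 36
d^2 - 1 = 35
d^2(d^2 - 1) = 36 * 35 = 1260
Divide by 12: 1260 / 12 = 105

105


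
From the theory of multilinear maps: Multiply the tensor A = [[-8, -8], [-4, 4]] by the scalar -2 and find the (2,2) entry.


Scalar multiplication: (cA)_{ij} = c * A_{ij}.
c = -2
A_{22} = 4
(cA)_{22} = -2 * 4 = -8

-8


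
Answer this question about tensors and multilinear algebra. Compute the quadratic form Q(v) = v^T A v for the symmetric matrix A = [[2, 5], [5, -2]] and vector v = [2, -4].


First compute Av:
(Av)_1 = 2*2 + 5*-4 = -16
(Av)_2 = 5*2 + -2*-4 = 18
Av = [-16, 18]
Then v^T (Av) = 2*-16 + -4*18
= -32 + -72 = -104

-104


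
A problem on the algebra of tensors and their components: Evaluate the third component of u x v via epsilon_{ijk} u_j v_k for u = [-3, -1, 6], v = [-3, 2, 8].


(u x v)_3 = sum_{j,k} epsilon_{3jk} u_j v_k. Only permutations of (1,2,3) contribute; the two non-zero terms are:
eps_{312} u_1 v_2 = 1 * -3 * 2 = -6
eps_{321} u_2 v_1 = -1 * -1 * -3 = -3
(u x v)_3 = -9

-9


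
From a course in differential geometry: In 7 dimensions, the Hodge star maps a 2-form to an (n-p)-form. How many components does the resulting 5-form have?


The Hodge dual of a p-form on an n-dimensional manifold is an (n-p)-form.
n = 7, p = 2, so dual degree = 7 - 2 = 5
The number of components is C(n, n-p) = C(7, 5) = 21

21


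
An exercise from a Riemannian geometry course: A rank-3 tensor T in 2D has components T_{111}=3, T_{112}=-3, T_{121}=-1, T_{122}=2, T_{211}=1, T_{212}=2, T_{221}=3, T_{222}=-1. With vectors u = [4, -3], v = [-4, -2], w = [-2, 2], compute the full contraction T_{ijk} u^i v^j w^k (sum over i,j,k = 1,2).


S = sum over i,j,k of T_{ijk} u_i v_j w_k. Expanding all 8 terms:
T_{111}*u_1*v_1*w_1 = 3*4*-4*-2 = 96  (running total: 96)
T_{112}*u_1*v_1*w_2 = -3*4*-4*2 = 96  (running total: 192)
T_{121}*u_1*v_2*w_1 = -1*4*-2*-2 = -16  (running total: 176)
T_{122}*u_1*v_2*w_2 = 2*4*-2*2 = -32  (running total: 144)
T_{211}*u_2*v_1*w_1 = 1*-3*-4*-2 = -24  (running total: 120)
T_{212}*u_2*v_1*w_2 = 2*-3*-4*2 = 48  (running total: 168)
T_{221}*u_2*v_2*w_1 = 3*-3*-2*-2 = -36  (running total: 132)
T_{222}*u_2*v_2*w_2 = -1*-3*-2*2 = -12  (running total: 120)
S = 120

120


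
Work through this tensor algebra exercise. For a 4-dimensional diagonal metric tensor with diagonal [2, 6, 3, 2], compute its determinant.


For a diagonal metric, the determinant is the product of diagonal entries.
Diagonal entries: 2, 6, 3, 2
det(g) = 2 * 6 * 3 * 2 = 72

72


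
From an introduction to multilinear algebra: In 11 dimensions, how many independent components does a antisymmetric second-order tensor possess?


A antisymmetric rank-2 tensor in d dimensions has d(d-1)/2 independent components.
d = 11
d(d-1)/2 = 11 * 10 / 2 = 110 / 2 = 55

55


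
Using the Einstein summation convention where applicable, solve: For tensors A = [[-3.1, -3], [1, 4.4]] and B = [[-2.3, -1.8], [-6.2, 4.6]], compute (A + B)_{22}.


Tensor addition is component-wise: (A + B)_{ij} = A_{ij} + B_{ij}.
A_{22} = 4.4
B_{22} = 4.6
(A + B)_{22} = 4.4 + 4.6 = 9

9


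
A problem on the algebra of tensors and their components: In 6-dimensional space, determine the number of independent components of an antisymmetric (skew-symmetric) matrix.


An antisymmetric rank-2 tensor satisfies A_{ij} = -A_{ji}, so diagonal entries are zero.
The independent components are the upper-triangular entries: C(n, 2) = n(n-1)/2.
n = 6
C(6, 2) = 6 * 5 / 2 = 30 / 2 = 15

15


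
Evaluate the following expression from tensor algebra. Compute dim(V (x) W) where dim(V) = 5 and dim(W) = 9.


The dimension of a tensor product is the product of dimensions.
dim(V) = 5, dim(W) = 9
dim(V (x) W) = 5 * 9 = 45

45


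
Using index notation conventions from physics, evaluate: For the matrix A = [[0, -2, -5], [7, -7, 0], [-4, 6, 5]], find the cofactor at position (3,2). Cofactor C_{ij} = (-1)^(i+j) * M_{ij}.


To find cofactor C_{32}, delete row 3 and column 2.
The resulting 2x2 submatrix is: [[0, -5], [7, 0]]
Minor M_{32} = 0*0 - -5*7
  = 0 - -35 = 35
Sign = (-1)^(3+2) = (-1)^5 = -1
Cofactor C_{32} = -1 * 35 = -35

-35


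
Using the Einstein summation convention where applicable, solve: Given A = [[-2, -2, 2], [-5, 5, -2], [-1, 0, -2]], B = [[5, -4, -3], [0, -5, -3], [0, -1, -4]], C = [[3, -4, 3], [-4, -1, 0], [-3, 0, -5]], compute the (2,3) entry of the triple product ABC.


(ABC)_{23} = sum_m (AB)_{2m} C_{m3}. First compute row 2 of AB.
(AB)_{21} = -5*5 + 5*0 + -2*0 = -25
(AB)_{22} = -5*-4 + 5*-5 + -2*-1 = -3
(AB)_{23} = -5*-3 + 5*-3 + -2*-4 = 8
Now contract with column 3 of C:
(AB)_{21} * C_{13} = -25 * 3 = -75
(AB)_{22} * C_{23} = -3 * 0 = 0
(AB)_{23} * C_{33} = 8 * -5 = -40
(ABC)_{23} = -75 + 0 + -40 = -115

-115


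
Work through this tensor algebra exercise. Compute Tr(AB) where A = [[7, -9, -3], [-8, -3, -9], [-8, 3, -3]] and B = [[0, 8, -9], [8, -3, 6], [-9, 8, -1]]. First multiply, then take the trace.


Tr(AB) = sum_i (AB)_{ii} where (AB)_{ii} = sum_k A_{ik} B_{ki}.
(AB)_{11} = 7*0 + -9*8 + -3*-9 = -45
(AB)_{22} = -8*8 + -3*-3 + -9*8 = -127
(AB)_{33} = -8*-9 + 3*6 + -3*-1 = 93
Tr(AB) = -45 + -127 + 93 = -79

-79


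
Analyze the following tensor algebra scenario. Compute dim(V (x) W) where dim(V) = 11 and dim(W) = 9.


The dimension of a tensor product is the product of dimensions.
dim(V) = 11, dim(W) = 9
dim(V (x) W) = 11 * 9 = 99

99


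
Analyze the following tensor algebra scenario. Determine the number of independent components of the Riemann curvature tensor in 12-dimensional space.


The Riemann tensor in d dimensions has d^2(d^2 - 1)/12 independent components.
d = 12, so d^2 = 144
d^2 - 1 = 143
d^2(d^2 - 1) = 144 * 143 = 20592
Divide by 12: 20592 / 12 = 1716

1716


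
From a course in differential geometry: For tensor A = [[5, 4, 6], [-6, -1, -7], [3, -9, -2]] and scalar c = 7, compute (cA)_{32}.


Scalar multiplication: (cA)_{ij} = c * A_{ij}.
c = 7
A_{32} = -9
(cA)_{32} = 7 * -9 = -63

-63


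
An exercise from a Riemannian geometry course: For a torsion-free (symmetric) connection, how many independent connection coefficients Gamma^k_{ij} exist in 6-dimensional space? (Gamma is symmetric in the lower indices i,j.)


Christoffel symbols Gamma^k_{ij} are symmetric in i,j, so there are d * d(d+1)/2 independent symbols.
d = 6
d(d+1)/2 = 6 * 7 / 2 = 21
Total = 6 * 21 = 126

126


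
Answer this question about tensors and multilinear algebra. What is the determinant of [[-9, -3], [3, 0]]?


For a 2x2 matrix [[a, b], [c, d]], det = a*d - b*c.
a = -9, b = -3, c = 3, d = 0
a*d = -9 * 0 = 0
b*c = -3 * 3 = -9
det = 0 - -9 = 9

9


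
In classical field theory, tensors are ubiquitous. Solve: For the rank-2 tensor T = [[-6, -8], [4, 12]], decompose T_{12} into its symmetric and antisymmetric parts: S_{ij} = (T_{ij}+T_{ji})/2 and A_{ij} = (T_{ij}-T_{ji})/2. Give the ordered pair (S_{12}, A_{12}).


T_{12} = -8
T_{21} = 4
S_{12} = (-8 + 4)/2 = -4/2 = -2
A_{12} = (-8 - 4)/2 = -12/2 = -6
Check: S + A = -2 + -6 = -8 = T_{12}.

(-2, -6)


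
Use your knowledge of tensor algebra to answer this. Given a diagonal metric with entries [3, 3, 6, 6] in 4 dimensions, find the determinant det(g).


For a diagonal metric, the determinant is the product of diagonal entries.
Diagonal entries: 3, 3, 6, 6
det(g) = 3 * 3 * 6 * 6 = 324

324


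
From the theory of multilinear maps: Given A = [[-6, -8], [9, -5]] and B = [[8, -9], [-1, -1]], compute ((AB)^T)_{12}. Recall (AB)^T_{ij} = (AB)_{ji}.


(AB)^T_{ij} = (AB)_{ji} = sum_k A_{jk} B_{ki}.
For i=1, j=2 we need (AB)_{21}:
A_{21} * B_{11} = 9 * 8 = 72
A_{22} * B_{21} = -5 * -1 = 5
Sum = 72 + 5 = 77

77


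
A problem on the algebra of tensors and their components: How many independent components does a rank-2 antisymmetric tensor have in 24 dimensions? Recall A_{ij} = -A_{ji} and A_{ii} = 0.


An antisymmetric rank-2 tensor satisfies A_{ij} = -A_{ji}, so diagonal entries are zero.
The independent components are the upper-triangular entries: C(n, 2) = n(n-1)/2.
n = 24
C(24, 2) = 24 * 23 / 2 = 552 / 2 = 276

276


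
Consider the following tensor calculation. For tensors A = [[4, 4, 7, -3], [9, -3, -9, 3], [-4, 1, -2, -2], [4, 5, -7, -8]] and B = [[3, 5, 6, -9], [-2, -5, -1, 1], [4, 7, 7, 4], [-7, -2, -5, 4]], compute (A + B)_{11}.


Tensor addition is component-wise: (A + B)_{ij} = A_{ij} + B_{ij}.
A_{11} = 4
B_{11} = 3
(A + B)_{11} = 4 + 3 = 7

7


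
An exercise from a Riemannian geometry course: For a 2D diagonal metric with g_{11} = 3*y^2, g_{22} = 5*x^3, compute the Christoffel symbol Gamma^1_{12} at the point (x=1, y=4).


For a diagonal metric, Gamma^k_{ij} = (1/2) g^{kk} (dg_{ik}/dx_j + dg_{jk}/dx_i - dg_{ij}/dx_k).
The metric is diagonal, so g_{ab} = 0 for a != b.
At the given point: g_{11} = 48, g_{22} = 5
g^{11} = 1/48
dg_{11}/dx_2 = dg_{11}/dx_2 = 24
dg_{21}/dx_1 = 0 (off-diagonal)
dg_{12}/dx_1 = 0 (off-diagonal)
Numerator = 24 + 0 - 0 = 24
Gamma^1_{12} = 24 / (2 * 48) = 1/4

1/4


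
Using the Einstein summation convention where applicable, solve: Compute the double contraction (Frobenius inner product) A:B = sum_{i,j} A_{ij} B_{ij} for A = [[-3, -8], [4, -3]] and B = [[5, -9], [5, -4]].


A:B = sum over all i,j of A_{ij} * B_{ij}.
Row 1: -3*5=-15, -8*-9=72 => row sum = 57
Row 2: 4*5=20, -3*-4=12 => row sum = 32
Total = 57 + 32 = 89

89


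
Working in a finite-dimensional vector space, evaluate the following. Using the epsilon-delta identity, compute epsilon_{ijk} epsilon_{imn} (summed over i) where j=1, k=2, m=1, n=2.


Using the identity: epsilon_{ijk} epsilon_{imn} = delta_{jm} delta_{kn} - delta_{jn} delta_{km}.
delta_{11} = 1
delta_{22} = 1
delta_{12} = 0
delta_{21} = 0
Result = 1 * 1 - 0 * 0 = 1 - 0 = 1

1


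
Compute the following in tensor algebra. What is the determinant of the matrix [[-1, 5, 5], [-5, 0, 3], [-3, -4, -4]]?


Expanding along the first row, det(A) = a11*M_11 - a12*M_12 + a13*M_13, where M_1j is the (1,j) minor.
Minor M_11 = 0*-4 - 3*-4 = 12
Minor M_12 = -5*-4 - 3*-3 = 29
Minor M_13 = -5*-4 - 0*-3 = 20
det = -1*(12) - 5*(29) + 5*(20)
    = -12 - 145 + 100
    = -57

-57


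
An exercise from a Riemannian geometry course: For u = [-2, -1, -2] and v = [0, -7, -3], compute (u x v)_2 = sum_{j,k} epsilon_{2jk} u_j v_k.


(u x v)_2 = sum_{j,k} epsilon_{2jk} u_j v_k. Only permutations of (1,2,3) contribute; the two non-zero terms are:
eps_{213} u_1 v_3 = -1 * -2 * -3 = -6
eps_{231} u_3 v_1 = 1 * -2 * 0 = 0
(u x v)_2 = -6

-6


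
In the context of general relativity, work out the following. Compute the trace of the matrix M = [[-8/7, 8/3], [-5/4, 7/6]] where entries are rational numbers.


The trace is the sum of diagonal entries.
Diagonal: M[1,1] = -8/7, M[2,2] = 7/6
Tr(M) = -8/7 + 7/6
Computing step by step:
After adding M[1,1]: -8/7
After adding M[2,2]: 1/42
Tr(M) = 1/42

1/42


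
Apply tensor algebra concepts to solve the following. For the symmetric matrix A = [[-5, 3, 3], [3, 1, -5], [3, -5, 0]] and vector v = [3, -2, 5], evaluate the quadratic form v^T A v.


First compute Av:
(Av)_1 = -5*3 + 3*-2 + 3*5 = -6
(Av)_2 = 3*3 + 1*-2 + -5*5 = -18
(Av)_3 = 3*3 + -5*-2 + 0*5 = 19
Av = [-6, -18, 19]
Then v^T (Av) = 3*-6 + -2*-18 + 5*19
= -18 + 36 + 95 = 113

113


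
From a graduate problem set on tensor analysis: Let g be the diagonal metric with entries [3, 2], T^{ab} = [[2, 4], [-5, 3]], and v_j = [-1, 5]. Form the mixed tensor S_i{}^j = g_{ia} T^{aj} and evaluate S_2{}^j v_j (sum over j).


Step 1: lower the first index. For a diagonal metric, g_{ia} T^{aj} = g_{ii} T^{ij} (no sum on i).
g_{22} = 2
S_2{}^1 = 2 * T^{21} = 2 * -5 = -10
S_2{}^2 = 2 * T^{22} = 2 * 3 = 6
Step 2: contract S_2{}^j with v_j.
S_2{}^1 * v_1 = -10 * -1 = 10
S_2{}^2 * v_2 = 6 * 5 = 30
Result = 10 + 30 = 40

40


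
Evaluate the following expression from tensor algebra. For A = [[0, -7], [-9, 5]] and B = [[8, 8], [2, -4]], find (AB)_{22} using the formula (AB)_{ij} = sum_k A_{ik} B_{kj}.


(AB)_{ij} = sum_k A_{ik} B_{kj}.
For i=2, j=2:
A_{21} * B_{12} = -9 * 8 = -72
A_{22} * B_{22} = 5 * -4 = -20
Sum = -72 + -20 = -92

-92


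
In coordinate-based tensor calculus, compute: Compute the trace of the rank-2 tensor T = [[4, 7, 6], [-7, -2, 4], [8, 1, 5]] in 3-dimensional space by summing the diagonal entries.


The contraction (trace) of a rank-2 tensor is the sum of its diagonal elements.
Diagonal entries: A[1,1] = 4, A[2,2] = -2, A[3,3] = 5
Tr(A) = 4 + -2 + 5 = 7

7


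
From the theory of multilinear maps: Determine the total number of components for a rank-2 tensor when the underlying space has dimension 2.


The number of components of a rank-r tensor in d dimensions is d^r.
Here d = 2 and r = 2.
2^2 = 4

4


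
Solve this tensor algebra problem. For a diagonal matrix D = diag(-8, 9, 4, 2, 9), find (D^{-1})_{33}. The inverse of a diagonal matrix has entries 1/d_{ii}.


For a diagonal matrix, the inverse has entries (D^{-1})_{ii} = 1/d_{ii}.
The diagonal entries are: d_{11} = -8, d_{22} = 9, d_{33} = 4, d_{44} = 2, d_{55} = 9
We need (D^{-1})_{33} = 1/d_{33} = 1/4 = 1/4

1/4


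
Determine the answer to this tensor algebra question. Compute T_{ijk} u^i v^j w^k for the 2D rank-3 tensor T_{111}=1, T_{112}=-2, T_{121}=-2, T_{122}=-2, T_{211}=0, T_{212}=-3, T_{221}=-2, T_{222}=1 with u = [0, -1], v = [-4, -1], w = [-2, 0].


S = sum over i,j,k of T_{ijk} u_i v_j w_k. Expanding all 8 terms:
T_{111}*u_1*v_1*w_1 = 1*0*-4*-2 = 0  (running total: 0)
T_{112}*u_1*v_1*w_2 = -2*0*-4*0 = 0  (running total: 0)
T_{121}*u_1*v_2*w_1 = -2*0*-1*-2 = 0  (running total: 0)
T_{122}*u_1*v_2*w_2 = -2*0*-1*0 = 0  (running total: 0)
T_{211}*u_2*v_1*w_1 = 0*-1*-4*-2 = 0  (running total: 0)
T_{212}*u_2*v_1*w_2 = -3*-1*-4*0 = 0  (running total: 0)
T_{221}*u_2*v_2*w_1 = -2*-1*-1*-2 = 4  (running total: 4)
T_{222}*u_2*v_2*w_2 = 1*-1*-1*0 = 0  (running total: 4)
S = 4

4


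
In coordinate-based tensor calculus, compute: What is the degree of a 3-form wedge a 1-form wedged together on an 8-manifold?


The degree of a wedge product is the sum of the degrees of the individual forms.
Degrees: 3, 1
Total degree = 3 + 1 = 4

4


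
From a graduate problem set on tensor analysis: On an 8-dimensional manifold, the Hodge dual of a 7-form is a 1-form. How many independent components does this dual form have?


The Hodge dual of a p-form on an n-dimensional manifold is an (n-p)-form.
n = 8, p = 7, so dual degree = 8 - 7 = 1
The number of components is C(n, n-p) = C(8, 1) = 8

8


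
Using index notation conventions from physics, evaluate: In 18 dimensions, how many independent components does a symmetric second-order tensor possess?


A symmetric rank-2 tensor in d dimensions has d(d+1)/2 independent components.
d = 18
d(d+1)/2 = 18 * 19 / 2 = 342 / 2 = 171

171


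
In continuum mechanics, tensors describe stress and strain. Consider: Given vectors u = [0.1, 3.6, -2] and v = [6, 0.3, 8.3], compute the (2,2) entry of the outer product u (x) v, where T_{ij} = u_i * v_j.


The outer product entry T_{ij} = u_i * v_j.
We need i=2, j=2.
u_2 = 3.6, v_2 = 0.3
T_{2,2} = 3.6 * 0.3 = 1.08

1.08


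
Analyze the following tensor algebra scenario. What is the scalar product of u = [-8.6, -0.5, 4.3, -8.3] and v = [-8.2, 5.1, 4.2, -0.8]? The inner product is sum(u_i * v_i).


The inner product u . v = sum of u_i * v_i.
Term-by-term: -8.6 * -8.2, -0.5 * 5.1, 4.3 * 4.2, -8.3 * -0.8
Products: 70.52, -2.55, 18.06, 6.64
Sum = 70.52 + -2.55 + 18.06 + 6.64 = 92.67

92.67


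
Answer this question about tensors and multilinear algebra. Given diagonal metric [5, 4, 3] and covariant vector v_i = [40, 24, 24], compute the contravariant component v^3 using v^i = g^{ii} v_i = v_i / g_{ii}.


To raise an index with a diagonal metric: v^i = v_i / g_{ii}.
For index 3: v_3 = 24, g_{33} = 3
v^3 = 24 / 3 = 8

8


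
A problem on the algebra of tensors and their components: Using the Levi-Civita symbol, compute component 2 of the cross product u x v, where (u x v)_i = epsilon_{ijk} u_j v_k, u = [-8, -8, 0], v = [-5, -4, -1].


(u x v)_2 = sum_{j,k} epsilon_{2jk} u_j v_k. Only permutations of (1,2,3) contribute; the two non-zero terms are:
eps_{213} u_1 v_3 = -1 * -8 * -1 = -8
eps_{231} u_3 v_1 = 1 * 0 * -5 = 0
(u x v)_2 = -8

-8


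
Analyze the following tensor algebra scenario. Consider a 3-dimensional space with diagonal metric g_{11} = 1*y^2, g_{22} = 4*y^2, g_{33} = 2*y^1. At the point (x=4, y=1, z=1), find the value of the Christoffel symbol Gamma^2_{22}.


For a diagonal metric, Gamma^k_{ij} = (1/2) g^{kk} (dg_{ik}/dx_j + dg_{jk}/dx_i - dg_{ij}/dx_k).
The metric is diagonal, so g_{ab} = 0 for a != b.
At the given point: g_{11} = 1, g_{22} = 4, g_{33} = 2
g^{22} = 1/4
dg_{22}/dx_2 = dg_{22}/dx_2 = 8
dg_{22}/dx_2 = dg_{22}/dx_2 = 8
dg_{22}/dx_2 = dg_{22}/dx_2 = 8
Numerator = 8 + 8 - 8 = 8
Gamma^2_{22} = 8 / (2 * 4) = 1

1


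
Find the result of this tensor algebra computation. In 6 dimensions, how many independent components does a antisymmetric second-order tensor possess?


A antisymmetric rank-2 tensor in d dimensions has d(d-1)/2 independent components.
d = 6
d(d-1)/2 = 6 * 5 / 2 = 30 / 2 = 15

15


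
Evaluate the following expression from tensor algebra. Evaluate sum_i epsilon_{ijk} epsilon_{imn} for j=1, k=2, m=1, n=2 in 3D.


Using the identity: epsilon_{ijk} epsilon_{imn} = delta_{jm} delta_{kn} - delta_{jn} delta_{km}.
delta_{11} = 1
delta_{22} = 1
delta_{12} = 0
delta_{21} = 0
Result = 1 * 1 - 0 * 0 = 1 - 0 = 1

1


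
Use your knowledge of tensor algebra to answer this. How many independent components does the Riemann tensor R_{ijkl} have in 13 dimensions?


The Riemann tensor in d dimensions has d^2(d^2 - 1)/12 independent components.
d = 13, so d^2 = 169
d^2 - 1 = 168
d^2(d^2 - 1) = 169 * 168 = 28392
Divide by 12: 28392 / 12 = 2366

2366


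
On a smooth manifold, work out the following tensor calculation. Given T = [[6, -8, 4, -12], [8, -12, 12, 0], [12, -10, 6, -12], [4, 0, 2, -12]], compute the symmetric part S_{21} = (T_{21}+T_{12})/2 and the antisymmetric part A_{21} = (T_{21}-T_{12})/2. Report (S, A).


T_{21} = 8
T_{12} = -8
S_{21} = (8 + -8)/2 = 0/2 = 0
A_{21} = (8 - -8)/2 = 16/2 = 8
Check: S + A = 0 + 8 = 8 = T_{21}.

(0, 8)


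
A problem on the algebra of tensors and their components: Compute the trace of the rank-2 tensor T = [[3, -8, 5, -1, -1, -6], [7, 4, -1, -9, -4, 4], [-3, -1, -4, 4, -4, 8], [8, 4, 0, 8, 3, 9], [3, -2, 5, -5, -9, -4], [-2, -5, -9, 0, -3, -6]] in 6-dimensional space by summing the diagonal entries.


The contraction (trace) of a rank-2 tensor is the sum of its diagonal elements.
Diagonal entries: A[1,1] = 3, A[2,2] = 4, A[3,3] = -4, A[4,4] = 8, A[5,5] = -9, A[6,6] = -6
Tr(A) = 3 + 4 + -4 + 8 + -9 + -6 = -4

-4


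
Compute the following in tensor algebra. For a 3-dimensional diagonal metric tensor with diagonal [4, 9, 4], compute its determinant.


For a diagonal metric, the determinant is the product of diagonal entries.
Diagonal entries: 4, 9, 4
det(g) = 4 * 9 * 4 = 144

144


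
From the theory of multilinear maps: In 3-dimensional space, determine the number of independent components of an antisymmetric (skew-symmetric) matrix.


An antisymmetric rank-2 tensor satisfies A_{ij} = -A_{ji}, so diagonal entries are zero.
The independent components are the upper-triangular entries: C(n, 2) = n(n-1)/2.
n = 3
C(3, 2) = 3 * 2 / 2 = 6 / 2 = 3

3


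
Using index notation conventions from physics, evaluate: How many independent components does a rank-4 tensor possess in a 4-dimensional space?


The number of components of a rank-r tensor in d dimensions is d^r.
Here d = 4 and r = 4.
4^4 = 256

256


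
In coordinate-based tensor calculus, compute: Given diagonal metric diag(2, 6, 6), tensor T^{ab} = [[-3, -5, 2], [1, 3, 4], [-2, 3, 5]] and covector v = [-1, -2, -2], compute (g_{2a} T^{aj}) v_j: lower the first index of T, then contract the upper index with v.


Step 1: lower the first index. For a diagonal metric, g_{ia} T^{aj} = g_{ii} T^{ij} (no sum on i).
g_{22} = 6
S_2{}^1 = 6 * T^{21} = 6 * 1 = 6
S_2{}^2 = 6 * T^{22} = 6 * 3 = 18
S_2{}^3 = 6 * T^{23} = 6 * 4 = 24
Step 2: contract S_2{}^j with v_j.
S_2{}^1 * v_1 = 6 * -1 = -6
S_2{}^2 * v_2 = 18 * -2 = -36
S_2{}^3 * v_3 = 24 * -2 = -48
Result = -6 + -36 + -48 = -90

-90


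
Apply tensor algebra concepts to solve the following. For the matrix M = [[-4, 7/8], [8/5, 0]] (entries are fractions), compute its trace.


The trace is the sum of diagonal entries.
Diagonal: M[1,1] = -4, M[2,2] = 0
Tr(M) = -4 + 0
Computing step by step:
After adding M[1,1]: -4
After adding M[2,2]: -4
Tr(M) = -4

-4


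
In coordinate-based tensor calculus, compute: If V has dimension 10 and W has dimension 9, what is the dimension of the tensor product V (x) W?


The dimension of a tensor product is the product of dimensions.
dim(V) = 10, dim(W) = 9
dim(V (x) W) = 10 * 9 = 90

90


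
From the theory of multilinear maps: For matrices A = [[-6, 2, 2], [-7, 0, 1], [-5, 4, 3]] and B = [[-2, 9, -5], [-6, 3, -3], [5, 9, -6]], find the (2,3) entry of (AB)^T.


(AB)^T_{ij} = (AB)_{ji} = sum_k A_{jk} B_{ki}.
For i=2, j=3 we need (AB)_{32}:
A_{31} * B_{12} = -5 * 9 = -45
A_{32} * B_{22} = 4 * 3 = 12
A_{33} * B_{32} = 3 * 9 = 27
Sum = -45 + 12 + 27 = -6

-6


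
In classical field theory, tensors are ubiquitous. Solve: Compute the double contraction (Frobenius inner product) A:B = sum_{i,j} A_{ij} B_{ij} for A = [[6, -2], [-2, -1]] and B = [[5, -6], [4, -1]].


A:B = sum over all i,j of A_{ij} * B_{ij}.
Row 1: 6*5=30, -2*-6=12 => row sum = 42
Row 2: -2*4=-8, -1*-1=1 => row sum = -7
Total = 42 + -7 = 35

35


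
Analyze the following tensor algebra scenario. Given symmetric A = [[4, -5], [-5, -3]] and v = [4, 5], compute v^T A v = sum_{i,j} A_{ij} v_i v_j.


First compute Av:
(Av)_1 = 4*4 + -5*5 = -9
(Av)_2 = -5*4 + -3*5 = -35
Av = [-9, -35]
Then v^T (Av) = 4*-9 + 5*-35
= -36 + -175 = -211

-211


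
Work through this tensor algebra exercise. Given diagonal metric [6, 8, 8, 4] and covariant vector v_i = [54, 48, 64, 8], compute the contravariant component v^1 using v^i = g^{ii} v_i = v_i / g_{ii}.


To raise an index with a diagonal metric: v^i = v_i / g_{ii}.
For index 1: v_1 = 54, g_{11} = 6
v^1 = 54 / 6 = 9

9


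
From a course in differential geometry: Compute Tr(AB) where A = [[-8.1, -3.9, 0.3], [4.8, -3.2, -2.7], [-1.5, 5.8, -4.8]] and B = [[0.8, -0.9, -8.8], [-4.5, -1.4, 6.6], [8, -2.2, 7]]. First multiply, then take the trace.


Tr(AB) = sum_i (AB)_{ii} where (AB)_{ii} = sum_k A_{ik} B_{ki}.
(AB)_{11} = -8.1*0.8 + -3.9*-4.5 + 0.3*8 = 13.47
(AB)_{22} = 4.8*-0.9 + -3.2*-1.4 + -2.7*-2.2 = 6.1
(AB)_{33} = -1.5*-8.8 + 5.8*6.6 + -4.8*7 = 17.88
Tr(AB) = 13.47 + 6.1 + 17.88 = 37.45

37.45


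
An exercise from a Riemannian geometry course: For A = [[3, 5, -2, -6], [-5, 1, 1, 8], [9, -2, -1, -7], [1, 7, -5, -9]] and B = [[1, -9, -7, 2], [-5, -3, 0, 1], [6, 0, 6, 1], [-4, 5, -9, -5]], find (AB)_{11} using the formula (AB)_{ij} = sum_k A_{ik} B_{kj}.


(AB)_{ij} = sum_k A_{ik} B_{kj}.
For i=1, j=1:
A_{11} * B_{11} = 3 * 1 = 3
A_{12} * B_{21} = 5 * -5 = -25
A_{13} * B_{31} = -2 * 6 = -12
A_{14} * B_{41} = -6 * -4 = 24
Sum = 3 + -25 + -12 + 24 = -10

-10


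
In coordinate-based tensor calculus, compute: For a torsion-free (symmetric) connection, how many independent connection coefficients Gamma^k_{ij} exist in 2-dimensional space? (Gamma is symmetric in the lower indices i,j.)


Christoffel symbols Gamma^k_{ij} are symmetric in i,j, so there are d * d(d+1)/2 independent symbols.
d = 2
d(d+1)/2 = 2 * 3 / 2 = 3
Total = 2 * 3 = 6

6


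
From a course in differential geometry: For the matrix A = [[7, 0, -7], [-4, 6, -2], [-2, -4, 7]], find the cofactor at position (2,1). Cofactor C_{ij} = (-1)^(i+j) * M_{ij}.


To find cofactor C_{21}, delete row 2 and column 1.
The resulting 2x2 submatrix is: [[0, -7], [-4, 7]]
Minor M_{21} = 0*7 - -7*-4
  = 0 - 28 = -28
Sign = (-1)^(2+1) = (-1)^3 = -1
Cofactor C_{21} = -1 * -28 = 28

28


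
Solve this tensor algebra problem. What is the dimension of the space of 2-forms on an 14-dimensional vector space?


The dimension of the space of p-forms on an n-dimensional space is C(n, p).
n = 14, p = 2
C(14, 2) = 14! / (2! * 12!) = 91

91


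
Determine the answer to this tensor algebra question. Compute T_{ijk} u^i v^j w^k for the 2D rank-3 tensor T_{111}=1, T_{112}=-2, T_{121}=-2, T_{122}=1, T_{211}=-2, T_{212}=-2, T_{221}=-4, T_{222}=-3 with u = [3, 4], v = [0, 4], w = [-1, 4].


S = sum over i,j,k of T_{ijk} u_i v_j w_k. Expanding all 8 terms:
T_{111}*u_1*v_1*w_1 = 1*3*0*-1 = 0  (running total: 0)
T_{112}*u_1*v_1*w_2 = -2*3*0*4 = 0  (running total: 0)
T_{121}*u_1*v_2*w_1 = -2*3*4*-1 = 24  (running total: 24)
T_{122}*u_1*v_2*w_2 = 1*3*4*4 = 48  (running total: 72)
T_{211}*u_2*v_1*w_1 = -2*4*0*-1 = 0  (running total: 72)
T_{212}*u_2*v_1*w_2 = -2*4*0*4 = 0  (running total: 72)
T_{221}*u_2*v_2*w_1 = -4*4*4*-1 = 64  (running total: 136)
T_{222}*u_2*v_2*w_2 = -3*4*4*4 = -192  (running total: -56)
S = -56

-56


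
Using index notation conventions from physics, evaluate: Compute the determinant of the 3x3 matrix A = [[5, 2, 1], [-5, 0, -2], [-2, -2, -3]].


Expanding along the first row, det(A) = a11*M_11 - a12*M_12 + a13*M_13, where M_1j is the (1,j) minor.
Minor M_11 = 0*-3 - -2*-2 = -4
Minor M_12 = -5*-3 - -2*-2 = 11
Minor M_13 = -5*-2 - 0*-2 = 10
det = 5*(-4) - 2*(11) + 1*(10)
    = -20 - 22 + 10
    = -32

-32


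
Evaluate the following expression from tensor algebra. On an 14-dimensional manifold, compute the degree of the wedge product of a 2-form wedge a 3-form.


The degree of a wedge product is the sum of the degrees of the individual forms.
Degrees: 2, 3
Total degree = 2 + 3 = 5

5


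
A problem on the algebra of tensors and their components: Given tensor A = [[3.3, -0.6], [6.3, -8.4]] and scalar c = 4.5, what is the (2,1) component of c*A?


Scalar multiplication: (cA)_{ij} = c * A_{ij}.
c = 4.5
A_{21} = 6.3
(cA)_{21} = 4.5 * 6.3 = 28.35

28.35


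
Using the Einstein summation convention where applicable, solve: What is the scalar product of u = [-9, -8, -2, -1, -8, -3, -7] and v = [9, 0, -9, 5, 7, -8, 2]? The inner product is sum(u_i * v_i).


The inner product u . v = sum of u_i * v_i.
Term-by-term: -9 * 9, -8 * 0, -2 * -9, -1 * 5, -8 * 7, -3 * -8, -7 * 2
Products: -81, 0, 18, -5, -56, 24, -14
Sum = -81 + 0 + 18 + -5 + -56 + 24 + -14 = -114

-114


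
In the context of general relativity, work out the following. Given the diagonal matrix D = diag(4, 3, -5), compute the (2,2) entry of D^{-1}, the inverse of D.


For a diagonal matrix, the inverse has entries (D^{-1})_{ii} = 1/d_{ii}.
The diagonal entries are: d_{11} = 4, d_{22} = 3, d_{33} = -5
We need (D^{-1})_{22} = 1/d_{22} = 1/3 = 1/3

1/3


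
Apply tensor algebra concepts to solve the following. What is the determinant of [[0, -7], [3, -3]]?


For a 2x2 matrix [[a, b], [c, d]], det = a*d - b*c.
a = 0, b = -7, c = 3, d = -3
a*d = 0 * -3 = 0
b*c = -7 * 3 = -21
det = 0 - -21 = 21

21


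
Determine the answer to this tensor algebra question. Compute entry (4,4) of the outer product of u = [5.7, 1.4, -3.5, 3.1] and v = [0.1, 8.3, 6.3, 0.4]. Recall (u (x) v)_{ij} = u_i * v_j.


The outer product entry T_{ij} = u_i * v_j.
We need i=4, j=4.
u_4 = 3.1, v_4 = 0.4
T_{4,4} = 3.1 * 0.4 = 1.24

1.24


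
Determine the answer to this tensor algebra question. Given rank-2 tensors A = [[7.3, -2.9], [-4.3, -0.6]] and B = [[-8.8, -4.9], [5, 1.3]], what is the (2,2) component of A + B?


Tensor addition is component-wise: (A + B)_{ij} = A_{ij} + B_{ij}.
A_{22} = -0.6
B_{22} = 1.3
(A + B)_{22} = -0.6 + 1.3 = 0.7

0.7


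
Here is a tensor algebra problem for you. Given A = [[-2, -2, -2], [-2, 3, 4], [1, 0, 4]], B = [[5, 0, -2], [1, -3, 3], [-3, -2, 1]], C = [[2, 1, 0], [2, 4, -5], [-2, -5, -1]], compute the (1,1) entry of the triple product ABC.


(ABC)_{11} = sum_m (AB)_{1m} C_{m1}. First compute row 1 of AB.
(AB)_{11} = -2*5 + -2*1 + -2*-3 = -6
(AB)_{12} = -2*0 + -2*-3 + -2*-2 = 10
(AB)_{13} = -2*-2 + -2*3 + -2*1 = -4
Now contract with column 1 of C:
(AB)_{11} * C_{11} = -6 * 2 = -12
(AB)_{12} * C_{21} = 10 * 2 = 20
(AB)_{13} * C_{31} = -4 * -2 = 8
(ABC)_{11} = -12 + 20 + 8 = 16

16


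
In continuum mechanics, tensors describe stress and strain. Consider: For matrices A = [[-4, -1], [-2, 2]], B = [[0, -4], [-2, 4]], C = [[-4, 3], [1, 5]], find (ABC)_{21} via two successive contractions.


(ABC)_{21} = sum_m (AB)_{2m} C_{m1}. First compute row 2 of AB.
(AB)_{21} = -2*0 + 2*-2 = -4
(AB)_{22} = -2*-4 + 2*4 = 16
Now contract with column 1 of C:
(AB)_{21} * C_{11} = -4 * -4 = 16
(AB)_{22} * C_{21} = 16 * 1 = 16
(ABC)_{21} = 16 + 16 = 32

32


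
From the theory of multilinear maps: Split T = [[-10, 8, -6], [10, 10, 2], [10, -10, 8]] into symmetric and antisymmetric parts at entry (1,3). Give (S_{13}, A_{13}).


T_{13} = -6
T_{31} = 10
S_{13} = (-6 + 10)/2 = 4/2 = 2
A_{13} = (-6 - 10)/2 = -16/2 = -8
Check: S + A = 2 + -8 = -6 = T_{13}.

(2, -8)


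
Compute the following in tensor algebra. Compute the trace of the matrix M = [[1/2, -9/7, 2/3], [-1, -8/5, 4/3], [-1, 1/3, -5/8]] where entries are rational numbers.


The trace is the sum of diagonal entries.
Diagonal: M[1,1] = 1/2, M[2,2] = -8/5, M[3,3] = -5/8
Tr(M) = 1/2 + -8/5 + -5/8
Computing step by step:
After adding M[1,1]: 1/2
After adding M[2,2]: -11/10
After adding M[3,3]: -69/40
Tr(M) = -69/40

-69/40
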